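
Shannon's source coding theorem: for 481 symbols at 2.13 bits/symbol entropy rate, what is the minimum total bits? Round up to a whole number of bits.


Minimum bits >= n * H = 481 * 2.13 = 1024.53, rounded up to a whole number of bits = 1025

1025 bits


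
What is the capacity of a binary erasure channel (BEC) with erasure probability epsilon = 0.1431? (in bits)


C = 1 - epsilon = 1 - 0.1431 = 0.8569

0.8569 bits


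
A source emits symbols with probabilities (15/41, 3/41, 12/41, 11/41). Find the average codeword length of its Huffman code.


Huffman construction (repeatedly merge the two least-probable nodes; each merge adds 1 bit to every symbol beneath it): 3/41 + 11/41 = 14/41; 12/41 + 14/41 = 26/41; 15/41 + 26/41 = 1. Resulting codeword lengths (in the order the probabilities were given): (1, 3, 2, 3). L_avg = sum(p_i * l_i) = 15/41*1 + 3/41*3 + 12/41*2 + 11/41*3 = 81/41 = 1.9756

1.9756 bits


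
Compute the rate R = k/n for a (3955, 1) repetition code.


Rate = k/n = 1/3955

1/3955


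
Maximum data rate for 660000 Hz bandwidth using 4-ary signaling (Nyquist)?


Rate = 2 * B * log2(M) = 2 * 660000 * 2.0 = 2640000.0

2640000.0 bps


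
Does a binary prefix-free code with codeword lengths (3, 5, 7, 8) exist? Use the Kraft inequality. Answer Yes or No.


Kraft sum = sum(2^(-l_i)) = 0.168, need <= 1. Result: satisfied (a binary prefix-free code with these lengths exists)

Yes


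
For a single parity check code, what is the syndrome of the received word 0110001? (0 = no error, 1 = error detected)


Syndrome = XOR of all bits = 0 XOR 1 XOR 1 XOR 0 XOR 0 XOR 0 XOR 1 = 1

1


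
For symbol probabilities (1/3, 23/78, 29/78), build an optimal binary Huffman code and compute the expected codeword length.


Huffman construction (repeatedly merge the two least-probable nodes; each merge adds 1 bit to every symbol beneath it): 23/78 + 1/3 = 49/78; 29/78 + 49/78 = 1. Resulting codeword lengths (in the order the probabilities were given): (2, 2, 1). L_avg = sum(p_i * l_i) = 1/3*2 + 23/78*2 + 29/78*1 = 127/78 = 1.6282

1.6282 bits


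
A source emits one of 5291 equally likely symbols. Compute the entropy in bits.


H = log2(n) = log2(5291) = 12.3693

12.3693 bits


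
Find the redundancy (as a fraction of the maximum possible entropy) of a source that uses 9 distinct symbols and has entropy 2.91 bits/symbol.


H_max = log2(K) = log2(9) = 3.1699 bits/symbol. Redundancy = 1 - H/H_max = 1 - 2.91/3.1699 = 1 - 0.918 = 0.082

0.082


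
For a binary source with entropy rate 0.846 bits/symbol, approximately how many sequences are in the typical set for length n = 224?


log2|A_typical| = nH = 224 * 0.846 = 189.504, so |A_typical| ~ 2^189.504 = 1.113e+57

1.113e+57


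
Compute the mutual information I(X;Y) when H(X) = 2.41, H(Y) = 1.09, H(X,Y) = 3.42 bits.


I(X;Y) = H(X) + H(Y) - H(X,Y) = 2.41 + 1.09 - 3.42 = 0.08

0.08 bits


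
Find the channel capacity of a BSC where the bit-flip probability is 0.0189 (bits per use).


H(p) = -p*log2(p) - (1-p)*log2(1-p) = -0.0189*log2(0.0189) - 0.9811*log2(0.9811) = 0.108211 + 0.027008 = 0.1352. C = 1 - H(p) = 1 - 0.1352 = 0.8648

0.8648 bits


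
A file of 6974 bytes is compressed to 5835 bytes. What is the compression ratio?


Ratio = original / compressed = 6974 / 5835 = 1.1952

1.1952


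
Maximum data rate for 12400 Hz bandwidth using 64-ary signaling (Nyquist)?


Rate = 2 * B * log2(M) = 2 * 12400 * 6.0 = 148800.0

148800.0 bps


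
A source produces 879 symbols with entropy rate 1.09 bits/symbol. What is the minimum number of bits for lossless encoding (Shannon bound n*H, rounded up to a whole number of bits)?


Minimum bits >= n * H = 879 * 1.09 = 958.11, rounded up to a whole number of bits = 959

959 bits


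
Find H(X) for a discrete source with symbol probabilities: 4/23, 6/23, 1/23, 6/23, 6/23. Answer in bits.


H = -sum(p_i * log2(p_i)). Terms: -(4/23)*log2(4/23) = 0.438880; -(6/23)*log2(6/23) = 0.505722; -(1/23)*log2(1/23) = 0.196677; -(6/23)*log2(6/23) = 0.505722; -(6/23)*log2(6/23) = 0.505722. H = 0.438880 + 0.505722 + 0.196677 + 0.505722 + 0.505722 = 2.1527

2.1527 bits


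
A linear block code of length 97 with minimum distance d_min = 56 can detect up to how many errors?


Detection capability = d_min - 1 = 56 - 1 = 55

55 errors


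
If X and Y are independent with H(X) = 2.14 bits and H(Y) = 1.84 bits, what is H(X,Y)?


For independent variables, H(X,Y) = H(X) + H(Y) = 2.14 + 1.84 = 3.98

3.98 bits


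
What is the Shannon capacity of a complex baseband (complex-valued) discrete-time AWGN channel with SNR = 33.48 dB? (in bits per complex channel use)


SNR_linear = 10^(33.48/10) = 2228.4351; C = log2(1 + SNR_linear) = log2(1 + 2228.4351) = 11.1225

11.1225 bits/channel use


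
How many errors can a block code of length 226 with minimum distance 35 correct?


Correction capability = floor((d-1)/2) = floor((35-1)/2) = 17

17 errors


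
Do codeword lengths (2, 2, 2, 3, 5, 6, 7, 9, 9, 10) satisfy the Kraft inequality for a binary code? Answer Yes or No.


Kraft sum = sum(2^(-l_i)) = 0.9346, need <= 1. Result: satisfied (a binary prefix-free code with these lengths exists)

Yes


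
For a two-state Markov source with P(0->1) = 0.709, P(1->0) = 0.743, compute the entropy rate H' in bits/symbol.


Stationary distribution: pi_0 = p10/(p01+p10) = 0.5117, pi_1 = 0.4883. Entropy rate H' = pi_0*H(p01) + pi_1*H(p10) = 0.5117*0.87 + 0.4883*0.8222 = 0.8467

0.8467 bits/symbol


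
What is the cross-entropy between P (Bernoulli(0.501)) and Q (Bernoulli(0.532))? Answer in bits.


H(P,Q) = -p*log2(q) - (1-p)*log2(1-q). -0.501*log2(0.532) = 0.456161; -0.499*log2(0.468) = 0.546614. H(P,Q) = 0.456161 + 0.546614 = 1.0028

1.0028 bits


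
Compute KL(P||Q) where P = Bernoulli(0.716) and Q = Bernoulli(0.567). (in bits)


KL = p*log2(p/q) + (1-p)*log2((1-p)/(1-q)) = 0.716*log2(0.716/0.567) + 0.284*log2(0.284/0.433) = 0.0682

0.0682 bits


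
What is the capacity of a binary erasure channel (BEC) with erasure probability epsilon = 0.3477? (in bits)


C = 1 - epsilon = 1 - 0.3477 = 0.6523

0.6523 bits


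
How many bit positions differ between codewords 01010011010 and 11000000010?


Count differing positions: ^ . . ^ . . ^ ^ . . . = 4 differences

4


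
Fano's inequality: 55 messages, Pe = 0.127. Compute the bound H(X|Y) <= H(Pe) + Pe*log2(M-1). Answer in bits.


H(Pe) = -Pe*log2(Pe) - (1-Pe)*log2(1-Pe) = -0.127*log2(0.127) - 0.873*log2(0.873) = 0.378092 + 0.171061 = 0.5492. Pe*log2(M-1) = 0.127*log2(54) = 0.730871. Bound = H(Pe) + Pe*log2(M-1) = 0.378092 + 0.171061 + 0.730871 = 1.28

1.28 bits


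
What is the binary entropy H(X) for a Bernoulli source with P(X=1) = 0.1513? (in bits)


H = -p*log2(p) - (1-p)*log2(1-p). -0.1513*log2(0.1513) = 0.412219; -0.8487*log2(0.8487) = 0.200865. H = 0.412219 + 0.200865 = 0.6131

0.6131 bits


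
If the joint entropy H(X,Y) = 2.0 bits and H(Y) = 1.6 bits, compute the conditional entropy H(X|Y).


H(X|Y) = H(X,Y) - H(Y) = 2.0 - 1.6 = 0.4

0.4 bits


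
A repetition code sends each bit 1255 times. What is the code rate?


Rate = k/n = 1/1255

1/1255


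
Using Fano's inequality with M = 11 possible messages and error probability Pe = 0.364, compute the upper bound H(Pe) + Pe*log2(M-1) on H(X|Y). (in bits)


H(Pe) = -Pe*log2(Pe) - (1-Pe)*log2(1-Pe) = -0.364*log2(0.364) - 0.636*log2(0.636) = 0.530708 + 0.415245 = 0.946. Pe*log2(M-1) = 0.364*log2(10) = 1.209182. Bound = H(Pe) + Pe*log2(M-1) = 0.530708 + 0.415245 + 1.209182 = 2.1551

2.1551 bits


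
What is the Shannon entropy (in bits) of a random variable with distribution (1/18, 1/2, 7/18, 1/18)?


H = -sum(p_i * log2(p_i)). Terms: -(1/18)*log2(1/18) = 0.231663; -(1/2)*log2(1/2) = 0.500000; -(7/18)*log2(7/18) = 0.529888; -(1/18)*log2(1/18) = 0.231663. H = 0.231663 + 0.500000 + 0.529888 + 0.231663 = 1.4932

1.4932 bits


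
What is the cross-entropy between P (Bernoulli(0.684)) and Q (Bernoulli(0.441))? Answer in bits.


H(P,Q) = -p*log2(q) - (1-p)*log2(1-q). -0.684*log2(0.441) = 0.807906; -0.316*log2(0.559) = 0.265149. H(P,Q) = 0.807906 + 0.265149 = 1.0731

1.0731 bits


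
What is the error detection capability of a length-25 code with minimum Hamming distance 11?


Detection capability = d_min - 1 = 11 - 1 = 10

10 errors


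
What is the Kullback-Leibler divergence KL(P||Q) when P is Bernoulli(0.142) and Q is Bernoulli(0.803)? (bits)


KL = p*log2(p/q) + (1-p)*log2((1-p)/(1-q)) = 0.142*log2(0.142/0.803) + 0.858*log2(0.858/0.197) = 1.4664

1.4664 bits


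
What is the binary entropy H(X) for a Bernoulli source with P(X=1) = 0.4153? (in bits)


H = -p*log2(p) - (1-p)*log2(1-p). -0.4153*log2(0.4153) = 0.526507; -0.5847*log2(0.5847) = 0.452693. H = 0.526507 + 0.452693 = 0.9792

0.9792 bits


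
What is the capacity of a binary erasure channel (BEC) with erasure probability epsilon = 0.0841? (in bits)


C = 1 - epsilon = 1 - 0.0841 = 0.9159

0.9159 bits


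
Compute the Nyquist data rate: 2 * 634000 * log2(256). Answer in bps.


Rate = 2 * B * log2(M) = 2 * 634000 * 8.0 = 10144000.0

10144000.0 bps


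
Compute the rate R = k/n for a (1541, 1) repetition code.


Rate = k/n = 1/1541

1/1541


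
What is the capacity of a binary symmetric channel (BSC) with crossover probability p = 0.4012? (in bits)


H(p) = -p*log2(p) - (1-p)*log2(1-p) = -0.4012*log2(0.4012) - 0.5988*log2(0.5988) = 0.528624 + 0.443024 = 0.9716. C = 1 - H(p) = 1 - 0.9716 = 0.0284

0.0284 bits


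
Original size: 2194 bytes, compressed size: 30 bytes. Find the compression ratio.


Ratio = original / compressed = 2194 / 30 = 73.1333

73.1333


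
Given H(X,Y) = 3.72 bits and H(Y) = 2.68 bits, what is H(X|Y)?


H(X|Y) = H(X,Y) - H(Y) = 3.72 - 2.68 = 1.04

1.04 bits


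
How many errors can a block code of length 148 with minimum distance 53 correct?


Correction capability = floor((d-1)/2) = floor((53-1)/2) = 26

26 errors


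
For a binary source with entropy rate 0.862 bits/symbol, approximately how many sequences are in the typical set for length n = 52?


log2|A_typical| = nH = 52 * 0.862 = 44.824, so |A_typical| ~ 2^44.824 = 3.114e+13

3.114e+13


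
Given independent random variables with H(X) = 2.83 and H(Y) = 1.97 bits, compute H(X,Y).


For independent variables, H(X,Y) = H(X) + H(Y) = 2.83 + 1.97 = 4.8

4.8 bits


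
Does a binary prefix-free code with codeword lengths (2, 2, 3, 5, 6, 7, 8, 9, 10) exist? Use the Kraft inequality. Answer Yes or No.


Kraft sum = sum(2^(-l_i)) = 0.6865, need <= 1. Result: satisfied (a binary prefix-free code with these lengths exists)

Yes


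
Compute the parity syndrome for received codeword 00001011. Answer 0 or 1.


Syndrome = XOR of all bits = 0 XOR 0 XOR 0 XOR 0 XOR 1 XOR 0 XOR 1 XOR 1 = 1

1


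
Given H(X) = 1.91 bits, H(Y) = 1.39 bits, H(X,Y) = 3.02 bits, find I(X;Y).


I(X;Y) = H(X) + H(Y) - H(X,Y) = 1.91 + 1.39 - 3.02 = 0.28

0.28 bits


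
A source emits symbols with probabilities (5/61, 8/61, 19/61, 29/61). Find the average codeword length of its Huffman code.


Huffman construction (repeatedly merge the two least-probable nodes; each merge adds 1 bit to every symbol beneath it): 5/61 + 8/61 = 13/61; 13/61 + 19/61 = 32/61; 29/61 + 32/61 = 1. Resulting codeword lengths (in the order the probabilities were given): (3, 3, 2, 1). L_avg = sum(p_i * l_i) = 5/61*3 + 8/61*3 + 19/61*2 + 29/61*1 = 106/61 = 1.7377

1.7377 bits


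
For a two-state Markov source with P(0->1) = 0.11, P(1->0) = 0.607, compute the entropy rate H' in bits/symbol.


Stationary distribution: pi_0 = p10/(p01+p10) = 0.8466, pi_1 = 0.1534. Entropy rate H' = pi_0*H(p01) + pi_1*H(p10) = 0.8466*0.4999 + 0.1534*0.9667 = 0.5715

0.5715 bits/symbol


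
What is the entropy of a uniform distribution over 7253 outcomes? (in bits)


H = log2(n) = log2(7253) = 12.8244

12.8244 bits


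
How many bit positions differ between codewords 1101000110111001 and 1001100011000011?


Count differing positions: . ^ . . ^ . . ^ . ^ ^ ^ ^ . ^ . = 8 differences

8


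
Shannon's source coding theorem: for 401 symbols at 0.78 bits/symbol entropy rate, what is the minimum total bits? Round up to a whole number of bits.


Minimum bits >= n * H = 401 * 0.78 = 312.78, rounded up to a whole number of bits = 313

313 bits


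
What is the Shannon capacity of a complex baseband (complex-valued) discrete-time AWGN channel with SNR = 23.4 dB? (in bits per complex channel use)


SNR_linear = 10^(23.4/10) = 218.7762; C = log2(1 + SNR_linear) = log2(1 + 218.7762) = 7.7799

7.7799 bits/channel use


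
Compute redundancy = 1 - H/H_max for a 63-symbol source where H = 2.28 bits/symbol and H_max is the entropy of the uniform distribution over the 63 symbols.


H_max = log2(K) = log2(63) = 5.9773 bits/symbol. Redundancy = 1 - H/H_max = 1 - 2.28/5.9773 = 1 - 0.3814 = 0.6186

0.6186


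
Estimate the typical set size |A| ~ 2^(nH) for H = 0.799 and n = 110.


log2|A_typical| = nH = 110 * 0.799 = 87.89, so |A_typical| ~ 2^87.89 = 2.868e+26

2.868e+26


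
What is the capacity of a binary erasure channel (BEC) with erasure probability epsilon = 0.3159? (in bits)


C = 1 - epsilon = 1 - 0.3159 = 0.6841

0.6841 bits


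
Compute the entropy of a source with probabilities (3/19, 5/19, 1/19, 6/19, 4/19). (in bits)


H = -sum(p_i * log2(p_i)). Terms: -(3/19)*log2(3/19) = 0.420468; -(5/19)*log2(5/19) = 0.506842; -(1/19)*log2(1/19) = 0.223575; -(6/19)*log2(6/19) = 0.525147; -(4/19)*log2(4/19) = 0.473248. H = 0.420468 + 0.506842 + 0.223575 + 0.525147 + 0.473248 = 2.1493

2.1493 bits


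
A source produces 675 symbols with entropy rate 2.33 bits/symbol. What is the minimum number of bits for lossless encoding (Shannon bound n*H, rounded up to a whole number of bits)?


Minimum bits >= n * H = 675 * 2.33 = 1572.75, rounded up to a whole number of bits = 1573

1573 bits


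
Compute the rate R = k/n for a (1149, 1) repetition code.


Rate = k/n = 1/1149

1/1149


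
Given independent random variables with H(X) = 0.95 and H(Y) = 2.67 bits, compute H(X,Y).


For independent variables, H(X,Y) = H(X) + H(Y) = 0.95 + 2.67 = 3.62

3.62 bits


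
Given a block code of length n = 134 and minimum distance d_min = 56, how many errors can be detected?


Detection capability = d_min - 1 = 56 - 1 = 55

55 errors


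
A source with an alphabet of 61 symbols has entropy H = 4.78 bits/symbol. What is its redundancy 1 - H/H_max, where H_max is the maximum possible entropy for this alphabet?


H_max = log2(K) = log2(61) = 5.9307 bits/symbol. Redundancy = 1 - H/H_max = 1 - 4.78/5.9307 = 1 - 0.806 = 0.194

0.194


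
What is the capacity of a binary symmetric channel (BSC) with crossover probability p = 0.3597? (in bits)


H(p) = -p*log2(p) - (1-p)*log2(1-p) = -0.3597*log2(0.3597) - 0.6403*log2(0.6403) = 0.530606 + 0.411828 = 0.9424. C = 1 - H(p) = 1 - 0.9424 = 0.0576

0.0576 bits


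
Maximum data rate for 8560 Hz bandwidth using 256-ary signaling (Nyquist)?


Rate = 2 * B * log2(M) = 2 * 8560 * 8.0 = 136960.0

136960.0 bps


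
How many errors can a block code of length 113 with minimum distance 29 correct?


Correction capability = floor((d-1)/2) = floor((29-1)/2) = 14

14 errors


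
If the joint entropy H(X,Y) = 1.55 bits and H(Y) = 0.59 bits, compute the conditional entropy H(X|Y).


H(X|Y) = H(X,Y) - H(Y) = 1.55 - 0.59 = 0.96

0.96 bits


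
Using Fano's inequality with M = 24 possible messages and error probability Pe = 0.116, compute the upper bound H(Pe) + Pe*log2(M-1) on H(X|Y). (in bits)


H(Pe) = -Pe*log2(Pe) - (1-Pe)*log2(1-Pe) = -0.116*log2(0.116) - 0.884*log2(0.884) = 0.360505 + 0.157247 = 0.5178. Pe*log2(M-1) = 0.116*log2(23) = 0.524733. Bound = H(Pe) + Pe*log2(M-1) = 0.360505 + 0.157247 + 0.524733 = 1.0425

1.0425 bits


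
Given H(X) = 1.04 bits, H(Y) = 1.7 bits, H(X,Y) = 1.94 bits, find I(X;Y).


I(X;Y) = H(X) + H(Y) - H(X,Y) = 1.04 + 1.7 - 1.94 = 0.8

0.8 bits


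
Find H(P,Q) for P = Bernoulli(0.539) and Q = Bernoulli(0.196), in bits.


H(P,Q) = -p*log2(q) - (1-p)*log2(1-q). -0.539*log2(0.196) = 1.267229; -0.461*log2(0.804) = 0.145092. H(P,Q) = 1.267229 + 0.145092 = 1.4123

1.4123 bits


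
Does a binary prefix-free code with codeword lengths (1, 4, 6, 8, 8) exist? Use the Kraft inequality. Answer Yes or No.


Kraft sum = sum(2^(-l_i)) = 0.5859, need <= 1. Result: satisfied (a binary prefix-free code with these lengths exists)

Yes


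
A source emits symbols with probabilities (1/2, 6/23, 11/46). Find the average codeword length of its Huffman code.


Huffman construction (repeatedly merge the two least-probable nodes; each merge adds 1 bit to every symbol beneath it): 11/46 + 6/23 = 1/2; 1/2 + 1/2 = 1. Resulting codeword lengths (in the order the probabilities were given): (1, 2, 2). L_avg = sum(p_i * l_i) = 1/2*1 + 6/23*2 + 11/46*2 = 3/2 = 1.5

1.5 bits


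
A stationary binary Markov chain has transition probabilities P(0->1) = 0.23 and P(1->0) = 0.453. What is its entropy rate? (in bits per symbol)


Stationary distribution: pi_0 = p10/(p01+p10) = 0.6633, pi_1 = 0.3367. Entropy rate H' = pi_0*H(p01) + pi_1*H(p10) = 0.6633*0.778 + 0.3367*0.9936 = 0.8506

0.8506 bits/symbol


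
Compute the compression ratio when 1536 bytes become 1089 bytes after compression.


Ratio = original / compressed = 1536 / 1089 = 1.4105

1.4105


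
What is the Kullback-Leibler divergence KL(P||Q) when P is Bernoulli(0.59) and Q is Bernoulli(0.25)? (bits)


KL = p*log2(p/q) + (1-p)*log2((1-p)/(1-q)) = 0.59*log2(0.59/0.25) + 0.41*log2(0.41/0.75) = 0.3737

0.3737 bits


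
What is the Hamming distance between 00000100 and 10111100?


Count differing positions: ^ . ^ ^ ^ . . . = 4 differences

4


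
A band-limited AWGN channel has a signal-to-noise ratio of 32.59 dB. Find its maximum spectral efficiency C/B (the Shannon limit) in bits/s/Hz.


SNR_linear = 10^(32.59/10) = 1815.5157; C/B = log2(1 + SNR_linear) = log2(1 + 1815.5157) = 10.827

10.827 bits/s/Hz


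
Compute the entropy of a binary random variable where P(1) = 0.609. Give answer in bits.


H = -p*log2(p) - (1-p)*log2(1-p). -0.609*log2(0.609) = 0.435731; -0.391*log2(0.391) = 0.529711. H = 0.435731 + 0.529711 = 0.9654

0.9654 bits


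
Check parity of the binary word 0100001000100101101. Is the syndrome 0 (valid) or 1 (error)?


Syndrome = XOR of all bits = 0 XOR 1 XOR 0 XOR 0 XOR 0 XOR 0 XOR 1 XOR 0 XOR 0 XOR 0 XOR 1 XOR 0 XOR 0 XOR 1 XOR 0 XOR 1 XOR 1 XOR 0 XOR 1 = 1

1


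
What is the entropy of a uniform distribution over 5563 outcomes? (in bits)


H = log2(n) = log2(5563) = 12.4416

12.4416 bits


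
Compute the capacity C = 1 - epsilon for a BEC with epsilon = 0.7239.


C = 1 - epsilon = 1 - 0.7239 = 0.2761

0.2761 bits


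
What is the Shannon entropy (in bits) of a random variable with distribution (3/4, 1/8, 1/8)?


H = -sum(p_i * log2(p_i)). Terms: -(3/4)*log2(3/4) = 0.311278; -(1/8)*log2(1/8) = 0.375000; -(1/8)*log2(1/8) = 0.375000. H = 0.311278 + 0.375000 + 0.375000 = 1.0613

1.0613 bits


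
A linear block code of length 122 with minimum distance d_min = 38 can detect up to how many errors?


Detection capability = d_min - 1 = 38 - 1 = 37

37 errors


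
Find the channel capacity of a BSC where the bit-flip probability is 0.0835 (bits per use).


H(p) = -p*log2(p) - (1-p)*log2(1-p) = -0.0835*log2(0.0835) - 0.9165*log2(0.9165) = 0.299104 + 0.115289 = 0.4144. C = 1 - H(p) = 1 - 0.4144 = 0.5856

0.5856 bits


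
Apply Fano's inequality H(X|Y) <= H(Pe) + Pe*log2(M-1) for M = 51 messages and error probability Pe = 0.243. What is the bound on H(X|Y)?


H(Pe) = -Pe*log2(Pe) - (1-Pe)*log2(1-Pe) = -0.243*log2(0.243) - 0.757*log2(0.757) = 0.495956 + 0.304038 = 0.8. Pe*log2(M-1) = 0.243*log2(50) = 1.371457. Bound = H(Pe) + Pe*log2(M-1) = 0.495956 + 0.304038 + 1.371457 = 2.1715

2.1715 bits


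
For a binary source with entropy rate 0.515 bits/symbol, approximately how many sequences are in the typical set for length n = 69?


log2|A_typical| = nH = 69 * 0.515 = 35.535, so |A_typical| ~ 2^35.535 = 4.979e+10

4.979e+10


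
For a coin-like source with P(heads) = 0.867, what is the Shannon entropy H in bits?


H = -p*log2(p) - (1-p)*log2(1-p). -0.867*log2(0.867) = 0.178512; -0.133*log2(0.133) = 0.387097. H = 0.178512 + 0.387097 = 0.5656

0.5656 bits


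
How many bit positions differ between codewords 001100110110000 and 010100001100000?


Count differing positions: . ^ ^ . . . ^ ^ ^ . ^ . . . . = 6 differences

6


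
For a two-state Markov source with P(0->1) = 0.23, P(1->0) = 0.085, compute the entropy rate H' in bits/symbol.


Stationary distribution: pi_0 = p10/(p01+p10) = 0.2698, pi_1 = 0.7302. Entropy rate H' = pi_0*H(p01) + pi_1*H(p10) = 0.2698*0.778 + 0.7302*0.4196 = 0.5163

0.5163 bits/symbol


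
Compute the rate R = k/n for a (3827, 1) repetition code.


Rate = k/n = 1/3827

1/3827


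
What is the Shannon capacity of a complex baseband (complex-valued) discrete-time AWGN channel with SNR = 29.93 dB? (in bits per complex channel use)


SNR_linear = 10^(29.93/10) = 984.0111; C = log2(1 + SNR_linear) = log2(1 + 984.0111) = 9.944

9.944 bits/channel use


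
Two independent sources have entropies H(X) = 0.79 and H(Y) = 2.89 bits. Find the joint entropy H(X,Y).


For independent variables, H(X,Y) = H(X) + H(Y) = 0.79 + 2.89 = 3.68

3.68 bits


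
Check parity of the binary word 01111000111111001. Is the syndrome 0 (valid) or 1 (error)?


Syndrome = XOR of all bits = 0 XOR 1 XOR 1 XOR 1 XOR 1 XOR 0 XOR 0 XOR 0 XOR 1 XOR 1 XOR 1 XOR 1 XOR 1 XOR 1 XOR 0 XOR 0 XOR 1 = 1

1


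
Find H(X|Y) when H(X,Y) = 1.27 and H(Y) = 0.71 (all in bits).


H(X|Y) = H(X,Y) - H(Y) = 1.27 - 0.71 = 0.56

0.56 bits


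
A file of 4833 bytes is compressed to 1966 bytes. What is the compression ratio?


Ratio = original / compressed = 4833 / 1966 = 2.4583

2.4583


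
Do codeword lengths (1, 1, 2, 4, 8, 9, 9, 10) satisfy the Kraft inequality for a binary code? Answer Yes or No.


Kraft sum = sum(2^(-l_i)) = 1.3213, need <= 1. Result: violated (a binary prefix-free code with these lengths cannot exist)

No


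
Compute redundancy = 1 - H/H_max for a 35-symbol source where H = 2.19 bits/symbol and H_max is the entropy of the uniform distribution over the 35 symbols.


H_max = log2(K) = log2(35) = 5.1293 bits/symbol. Redundancy = 1 - H/H_max = 1 - 2.19/5.1293 = 1 - 0.427 = 0.573

0.573


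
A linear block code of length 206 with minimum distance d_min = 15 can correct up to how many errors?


Correction capability = floor((d-1)/2) = floor((15-1)/2) = 7

7 errors


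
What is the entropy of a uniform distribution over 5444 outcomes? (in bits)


H = log2(n) = log2(5444) = 12.4105

12.4105 bits


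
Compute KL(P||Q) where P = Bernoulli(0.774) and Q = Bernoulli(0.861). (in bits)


KL = p*log2(p/q) + (1-p)*log2((1-p)/(1-q)) = 0.774*log2(0.774/0.861) + 0.226*log2(0.226/0.139) = 0.0395

0.0395 bits


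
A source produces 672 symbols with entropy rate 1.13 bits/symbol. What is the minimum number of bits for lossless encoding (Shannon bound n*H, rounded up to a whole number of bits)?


Minimum bits >= n * H = 672 * 1.13 = 759.36, rounded up to a whole number of bits = 760

760 bits


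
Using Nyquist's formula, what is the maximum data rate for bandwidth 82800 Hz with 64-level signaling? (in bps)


Rate = 2 * B * log2(M) = 2 * 82800 * 6.0 = 993600.0

993600.0 bps


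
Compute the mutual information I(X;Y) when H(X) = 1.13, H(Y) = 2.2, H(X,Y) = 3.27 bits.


I(X;Y) = H(X) + H(Y) - H(X,Y) = 1.13 + 2.2 - 3.27 = 0.06

0.06 bits


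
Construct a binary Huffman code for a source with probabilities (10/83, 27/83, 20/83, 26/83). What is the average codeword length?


Huffman construction (repeatedly merge the two least-probable nodes; each merge adds 1 bit to every symbol beneath it): 10/83 + 20/83 = 30/83; 26/83 + 27/83 = 53/83; 30/83 + 53/83 = 1. Resulting codeword lengths (in the order the probabilities were given): (2, 2, 2, 2). L_avg = sum(p_i * l_i) = 10/83*2 + 27/83*2 + 20/83*2 + 26/83*2 = 2

2.0 bits


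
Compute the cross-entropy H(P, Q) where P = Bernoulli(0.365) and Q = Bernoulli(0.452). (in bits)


H(P,Q) = -p*log2(q) - (1-p)*log2(1-q). -0.365*log2(0.452) = 0.418146; -0.635*log2(0.548) = 0.551023. H(P,Q) = 0.418146 + 0.551023 = 0.9692

0.9692 bits


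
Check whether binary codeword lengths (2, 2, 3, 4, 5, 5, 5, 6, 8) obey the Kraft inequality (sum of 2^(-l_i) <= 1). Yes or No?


Kraft sum = sum(2^(-l_i)) = 0.8008, need <= 1. Result: satisfied (a binary prefix-free code with these lengths exists)

Yes


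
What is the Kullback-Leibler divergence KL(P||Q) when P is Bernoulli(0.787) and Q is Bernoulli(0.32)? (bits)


KL = p*log2(p/q) + (1-p)*log2((1-p)/(1-q)) = 0.787*log2(0.787/0.32) + 0.213*log2(0.213/0.68) = 0.665

0.665 bits


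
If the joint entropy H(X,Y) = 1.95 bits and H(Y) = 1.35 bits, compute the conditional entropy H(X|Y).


H(X|Y) = H(X,Y) - H(Y) = 1.95 - 1.35 = 0.6

0.6 bits


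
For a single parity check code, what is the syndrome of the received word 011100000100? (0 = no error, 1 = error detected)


Syndrome = XOR of all bits = 0 XOR 1 XOR 1 XOR 1 XOR 0 XOR 0 XOR 0 XOR 0 XOR 0 XOR 1 XOR 0 XOR 0 = 0

0


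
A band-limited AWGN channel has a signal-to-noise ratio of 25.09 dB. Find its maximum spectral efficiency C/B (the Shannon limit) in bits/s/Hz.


SNR_linear = 10^(25.09/10) = 322.8494; C/B = log2(1 + SNR_linear) = log2(1 + 322.8494) = 8.3392

8.3392 bits/s/Hz


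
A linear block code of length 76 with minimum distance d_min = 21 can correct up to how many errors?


Correction capability = floor((d-1)/2) = floor((21-1)/2) = 10

10 errors


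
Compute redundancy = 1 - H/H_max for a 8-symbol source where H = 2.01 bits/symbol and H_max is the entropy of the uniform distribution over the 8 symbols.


H_max = log2(K) = log2(8) = 3.0 bits/symbol. Redundancy = 1 - H/H_max = 1 - 2.01/3.0 = 1 - 0.67 = 0.33

0.33


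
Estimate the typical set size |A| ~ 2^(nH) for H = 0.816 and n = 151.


log2|A_typical| = nH = 151 * 0.816 = 123.216, so |A_typical| ~ 2^123.216 = 1.235e+37

1.235e+37


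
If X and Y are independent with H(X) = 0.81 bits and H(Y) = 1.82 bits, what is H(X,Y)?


For independent variables, H(X,Y) = H(X) + H(Y) = 0.81 + 1.82 = 2.63

2.63 bits


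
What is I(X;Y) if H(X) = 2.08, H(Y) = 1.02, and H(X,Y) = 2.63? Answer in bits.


I(X;Y) = H(X) + H(Y) - H(X,Y) = 2.08 + 1.02 - 2.63 = 0.47

0.47 bits


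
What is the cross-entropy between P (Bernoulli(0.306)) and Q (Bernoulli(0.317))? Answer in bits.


H(P,Q) = -p*log2(q) - (1-p)*log2(1-q). -0.306*log2(0.317) = 0.507178; -0.694*log2(0.683) = 0.381730. H(P,Q) = 0.507178 + 0.381730 = 0.8889

0.8889 bits


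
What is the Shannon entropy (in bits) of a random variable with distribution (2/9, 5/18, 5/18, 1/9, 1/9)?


H = -sum(p_i * log2(p_i)). Terms: -(2/9)*log2(2/9) = 0.482206; -(5/18)*log2(5/18) = 0.513332; -(5/18)*log2(5/18) = 0.513332; -(1/9)*log2(1/9) = 0.352214; -(1/9)*log2(1/9) = 0.352214. H = 0.482206 + 0.513332 + 0.513332 + 0.352214 + 0.352214 = 2.2133

2.2133 bits


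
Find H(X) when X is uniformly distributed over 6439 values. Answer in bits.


H = log2(n) = log2(6439) = 12.6526

12.6526 bits


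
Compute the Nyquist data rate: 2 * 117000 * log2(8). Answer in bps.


Rate = 2 * B * log2(M) = 2 * 117000 * 3.0 = 702000.0

702000.0 bps


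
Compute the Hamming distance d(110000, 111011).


Count differing positions: . . ^ . ^ ^ = 3 differences

3


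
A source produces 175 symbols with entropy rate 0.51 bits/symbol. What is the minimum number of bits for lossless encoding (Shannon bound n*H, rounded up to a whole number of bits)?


Minimum bits >= n * H = 175 * 0.51 = 89.25, rounded up to a whole number of bits = 90

90 bits


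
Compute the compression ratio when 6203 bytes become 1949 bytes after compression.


Ratio = original / compressed = 6203 / 1949 = 3.1827

3.1827


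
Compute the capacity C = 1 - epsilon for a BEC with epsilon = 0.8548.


C = 1 - epsilon = 1 - 0.8548 = 0.1452

0.1452 bits


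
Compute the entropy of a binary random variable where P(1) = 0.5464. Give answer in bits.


H = -p*log2(p) - (1-p)*log2(1-p). -0.5464*log2(0.5464) = 0.476445; -0.4536*log2(0.4536) = 0.517334. H = 0.476445 + 0.517334 = 0.9938

0.9938 bits


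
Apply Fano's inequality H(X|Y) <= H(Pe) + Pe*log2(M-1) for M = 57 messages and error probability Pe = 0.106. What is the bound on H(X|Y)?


H(Pe) = -Pe*log2(Pe) - (1-Pe)*log2(1-Pe) = -0.106*log2(0.106) - 0.894*log2(0.894) = 0.343214 + 0.144518 = 0.4877. Pe*log2(M-1) = 0.106*log2(56) = 0.615580. Bound = H(Pe) + Pe*log2(M-1) = 0.343214 + 0.144518 + 0.615580 = 1.1033

1.1033 bits


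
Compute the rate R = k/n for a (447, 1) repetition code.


Rate = k/n = 1/447

1/447


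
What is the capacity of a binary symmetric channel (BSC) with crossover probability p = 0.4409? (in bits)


H(p) = -p*log2(p) - (1-p)*log2(1-p) = -0.4409*log2(0.4409) - 0.5591*log2(0.5591) = 0.520913 + 0.468985 = 0.9899. C = 1 - H(p) = 1 - 0.9899 = 0.0101

0.0101 bits


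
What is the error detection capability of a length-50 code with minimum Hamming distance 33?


Detection capability = d_min - 1 = 33 - 1 = 32

32 errors


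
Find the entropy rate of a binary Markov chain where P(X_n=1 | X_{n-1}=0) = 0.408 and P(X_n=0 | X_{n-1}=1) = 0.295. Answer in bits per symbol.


Stationary distribution: pi_0 = p10/(p01+p10) = 0.4196, pi_1 = 0.5804. Entropy rate H' = pi_0*H(p01) + pi_1*H(p10) = 0.4196*0.9754 + 0.5804*0.8751 = 0.9172

0.9172 bits/symbol


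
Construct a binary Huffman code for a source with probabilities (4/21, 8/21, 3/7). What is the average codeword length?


Huffman construction (repeatedly merge the two least-probable nodes; each merge adds 1 bit to every symbol beneath it): 4/21 + 8/21 = 4/7; 3/7 + 4/7 = 1. Resulting codeword lengths (in the order the probabilities were given): (2, 2, 1). L_avg = sum(p_i * l_i) = 4/21*2 + 8/21*2 + 3/7*1 = 11/7 = 1.5714

1.5714 bits


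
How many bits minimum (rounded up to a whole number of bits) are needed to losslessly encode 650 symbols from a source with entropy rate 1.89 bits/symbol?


Minimum bits >= n * H = 650 * 1.89 = 1228.5, rounded up to a whole number of bits = 1229

1229 bits


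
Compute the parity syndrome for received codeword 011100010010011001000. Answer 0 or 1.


Syndrome = XOR of all bits = 0 XOR 1 XOR 1 XOR 1 XOR 0 XOR 0 XOR 0 XOR 1 XOR 0 XOR 0 XOR 1 XOR 0 XOR 0 XOR 1 XOR 1 XOR 0 XOR 0 XOR 1 XOR 0 XOR 0 XOR 0 = 0

0


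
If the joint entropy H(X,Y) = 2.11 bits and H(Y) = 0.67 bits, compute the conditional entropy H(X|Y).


H(X|Y) = H(X,Y) - H(Y) = 2.11 - 0.67 = 1.44

1.44 bits


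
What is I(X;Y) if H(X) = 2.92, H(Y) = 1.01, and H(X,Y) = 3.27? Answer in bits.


I(X;Y) = H(X) + H(Y) - H(X,Y) = 2.92 + 1.01 - 3.27 = 0.66

0.66 bits


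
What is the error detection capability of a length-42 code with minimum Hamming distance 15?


Detection capability = d_min - 1 = 15 - 1 = 14

14 errors


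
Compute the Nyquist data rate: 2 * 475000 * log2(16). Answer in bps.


Rate = 2 * B * log2(M) = 2 * 475000 * 4.0 = 3800000.0

3800000.0 bps


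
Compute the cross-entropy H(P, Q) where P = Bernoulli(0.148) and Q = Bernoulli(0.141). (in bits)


H(P,Q) = -p*log2(q) - (1-p)*log2(1-q). -0.148*log2(0.141) = 0.418282; -0.852*log2(0.859) = 0.186818. H(P,Q) = 0.418282 + 0.186818 = 0.6051

0.6051 bits


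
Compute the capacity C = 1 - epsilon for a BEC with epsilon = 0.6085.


C = 1 - epsilon = 1 - 0.6085 = 0.3915

0.3915 bits


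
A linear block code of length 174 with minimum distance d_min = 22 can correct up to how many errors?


Correction capability = floor((d-1)/2) = floor((22-1)/2) = 10

10 errors


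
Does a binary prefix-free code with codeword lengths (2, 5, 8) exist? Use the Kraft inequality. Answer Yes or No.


Kraft sum = sum(2^(-l_i)) = 0.2852, need <= 1. Result: satisfied (a binary prefix-free code with these lengths exists)

Yes


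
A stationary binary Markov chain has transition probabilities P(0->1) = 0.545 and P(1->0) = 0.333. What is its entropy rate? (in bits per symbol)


Stationary distribution: pi_0 = p10/(p01+p10) = 0.3793, pi_1 = 0.6207. Entropy rate H' = pi_0*H(p01) + pi_1*H(p10) = 0.3793*0.9941 + 0.6207*0.918 = 0.9469

0.9469 bits/symbol


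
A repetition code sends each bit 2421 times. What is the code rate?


Rate = k/n = 1/2421

1/2421


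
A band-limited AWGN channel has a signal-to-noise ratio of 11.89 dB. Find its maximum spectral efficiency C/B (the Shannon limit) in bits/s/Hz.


SNR_linear = 10^(11.89/10) = 15.4525; C/B = log2(1 + SNR_linear) = log2(1 + 15.4525) = 4.0402

4.0402 bits/s/Hz


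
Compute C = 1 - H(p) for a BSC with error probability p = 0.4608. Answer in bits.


H(p) = -p*log2(p) - (1-p)*log2(1-p) = -0.4608*log2(0.4608) - 0.5392*log2(0.5392) = 0.515076 + 0.480485 = 0.9956. C = 1 - H(p) = 1 - 0.9956 = 0.0044

0.0044 bits


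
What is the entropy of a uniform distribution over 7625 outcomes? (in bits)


H = log2(n) = log2(7625) = 12.8965

12.8965 bits


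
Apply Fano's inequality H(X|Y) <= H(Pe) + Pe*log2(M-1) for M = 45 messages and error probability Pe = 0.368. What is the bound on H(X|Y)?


H(Pe) = -Pe*log2(Pe) - (1-Pe)*log2(1-Pe) = -0.368*log2(0.368) - 0.632*log2(0.632) = 0.530738 + 0.418386 = 0.9491. Pe*log2(M-1) = 0.368*log2(44) = 2.009071. Bound = H(Pe) + Pe*log2(M-1) = 0.530738 + 0.418386 + 2.009071 = 2.9582

2.9582 bits


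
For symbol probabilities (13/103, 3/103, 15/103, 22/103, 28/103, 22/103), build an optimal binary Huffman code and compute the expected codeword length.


Huffman construction (repeatedly merge the two least-probable nodes; each merge adds 1 bit to every symbol beneath it): 3/103 + 13/103 = 16/103; 15/103 + 16/103 = 31/103; 22/103 + 22/103 = 44/103; 28/103 + 31/103 = 59/103; 44/103 + 59/103 = 1. Resulting codeword lengths (in the order the probabilities were given): (4, 4, 3, 2, 2, 2). L_avg = sum(p_i * l_i) = 13/103*4 + 3/103*4 + 15/103*3 + 22/103*2 + 28/103*2 + 22/103*2 = 253/103 = 2.4563

2.4563 bits


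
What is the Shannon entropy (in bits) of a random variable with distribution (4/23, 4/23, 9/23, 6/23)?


H = -sum(p_i * log2(p_i)). Terms: -(4/23)*log2(4/23) = 0.438880; -(4/23)*log2(4/23) = 0.438880; -(9/23)*log2(9/23) = 0.529684; -(6/23)*log2(6/23) = 0.505722. H = 0.438880 + 0.438880 + 0.529684 + 0.505722 = 1.9132

1.9132 bits


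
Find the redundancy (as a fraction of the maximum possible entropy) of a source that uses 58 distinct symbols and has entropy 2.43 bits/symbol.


H_max = log2(K) = log2(58) = 5.858 bits/symbol. Redundancy = 1 - H/H_max = 1 - 2.43/5.858 = 1 - 0.4148 = 0.5852

0.5852


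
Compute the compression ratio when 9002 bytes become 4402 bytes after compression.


Ratio = original / compressed = 9002 / 4402 = 2.045

2.045


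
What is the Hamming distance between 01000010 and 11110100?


Count differing positions: ^ . ^ ^ . ^ ^ . = 5 differences

5


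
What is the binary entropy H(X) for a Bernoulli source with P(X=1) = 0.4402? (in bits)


H = -p*log2(p) - (1-p)*log2(1-p). -0.4402*log2(0.4402) = 0.521095; -0.5598*log2(0.5598) = 0.468562. H = 0.521095 + 0.468562 = 0.9897

0.9897 bits


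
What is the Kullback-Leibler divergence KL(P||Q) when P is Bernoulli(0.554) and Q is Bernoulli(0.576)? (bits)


KL = p*log2(p/q) + (1-p)*log2((1-p)/(1-q)) = 0.554*log2(0.554/0.576) + 0.446*log2(0.446/0.424) = 0.0014

0.0014 bits


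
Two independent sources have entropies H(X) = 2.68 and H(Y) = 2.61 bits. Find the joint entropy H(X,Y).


For independent variables, H(X,Y) = H(X) + H(Y) = 2.68 + 2.61 = 5.29

5.29 bits


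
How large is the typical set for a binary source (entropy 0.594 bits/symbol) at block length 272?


log2|A_typical| = nH = 272 * 0.594 = 161.568, so |A_typical| ~ 2^161.568 = 4.333e+48

4.333e+48


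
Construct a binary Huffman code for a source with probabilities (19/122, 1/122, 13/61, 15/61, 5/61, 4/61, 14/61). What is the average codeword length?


Huffman construction (repeatedly merge the two least-probable nodes; each merge adds 1 bit to every symbol beneath it): 1/122 + 4/61 = 9/122; 9/122 + 5/61 = 19/122; 19/122 + 19/122 = 19/61; 13/61 + 14/61 = 27/61; 15/61 + 19/61 = 34/61; 27/61 + 34/61 = 1. Resulting codeword lengths (in the order the probabilities were given): (3, 5, 2, 2, 4, 5, 2). L_avg = sum(p_i * l_i) = 19/122*3 + 1/122*5 + 13/61*2 + 15/61*2 + 5/61*4 + 4/61*5 + 14/61*2 = 155/61 = 2.541

2.541 bits


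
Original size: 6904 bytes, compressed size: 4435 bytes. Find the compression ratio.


Ratio = original / compressed = 6904 / 4435 = 1.5567

1.5567


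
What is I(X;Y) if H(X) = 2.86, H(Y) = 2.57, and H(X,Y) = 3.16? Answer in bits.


I(X;Y) = H(X) + H(Y) - H(X,Y) = 2.86 + 2.57 - 3.16 = 2.27

2.27 bits


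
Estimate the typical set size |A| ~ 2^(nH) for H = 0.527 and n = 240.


log2|A_typical| = nH = 240 * 0.527 = 126.48, so |A_typical| ~ 2^126.48 = 1.187e+38

1.187e+38


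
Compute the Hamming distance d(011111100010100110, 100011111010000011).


Count differing positions: ^ ^ ^ ^ . . . ^ ^ . . . ^ . . ^ . ^ = 9 differences

9


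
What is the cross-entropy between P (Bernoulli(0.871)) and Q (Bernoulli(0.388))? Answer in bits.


H(P,Q) = -p*log2(q) - (1-p)*log2(1-q). -0.871*log2(0.388) = 1.189674; -0.129*log2(0.612) = 0.091383. H(P,Q) = 1.189674 + 0.091383 = 1.2811

1.2811 bits


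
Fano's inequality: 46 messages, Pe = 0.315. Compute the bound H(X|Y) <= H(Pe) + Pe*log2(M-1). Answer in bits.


H(Pe) = -Pe*log2(Pe) - (1-Pe)*log2(1-Pe) = -0.315*log2(0.315) - 0.685*log2(0.685) = 0.524972 + 0.373890 = 0.8989. Pe*log2(M-1) = 0.315*log2(45) = 1.729934. Bound = H(Pe) + Pe*log2(M-1) = 0.524972 + 0.373890 + 1.729934 = 2.6288

2.6288 bits


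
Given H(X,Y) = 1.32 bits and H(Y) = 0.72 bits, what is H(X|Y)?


H(X|Y) = H(X,Y) - H(Y) = 1.32 - 0.72 = 0.6

0.6 bits


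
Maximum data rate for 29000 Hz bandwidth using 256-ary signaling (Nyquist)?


Rate = 2 * B * log2(M) = 2 * 29000 * 8.0 = 464000.0

464000.0 bps


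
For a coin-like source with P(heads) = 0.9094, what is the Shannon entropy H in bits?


H = -p*log2(p) - (1-p)*log2(1-p). -0.9094*log2(0.9094) = 0.124600; -0.0906*log2(0.0906) = 0.313870. H = 0.124600 + 0.313870 = 0.4385

0.4385 bits


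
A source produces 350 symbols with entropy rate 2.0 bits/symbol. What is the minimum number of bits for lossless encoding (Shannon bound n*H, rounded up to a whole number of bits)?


Minimum bits >= n * H = 350 * 2.0 = 700.0, rounded up to a whole number of bits = 700

700 bits


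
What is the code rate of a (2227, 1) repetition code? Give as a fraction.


Rate = k/n = 1/2227

1/2227


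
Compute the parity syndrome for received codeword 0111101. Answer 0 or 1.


Syndrome = XOR of all bits = 0 XOR 1 XOR 1 XOR 1 XOR 1 XOR 0 XOR 1 = 1

1


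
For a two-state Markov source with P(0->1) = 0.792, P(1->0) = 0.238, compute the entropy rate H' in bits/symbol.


Stationary distribution: pi_0 = p10/(p01+p10) = 0.2311, pi_1 = 0.7689. Entropy rate H' = pi_0*H(p01) + pi_1*H(p10) = 0.2311*0.7376 + 0.7689*0.7917 = 0.7792

0.7792 bits/symbol


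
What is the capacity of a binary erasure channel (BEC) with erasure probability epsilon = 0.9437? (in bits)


C = 1 - epsilon = 1 - 0.9437 = 0.0563

0.0563 bits
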